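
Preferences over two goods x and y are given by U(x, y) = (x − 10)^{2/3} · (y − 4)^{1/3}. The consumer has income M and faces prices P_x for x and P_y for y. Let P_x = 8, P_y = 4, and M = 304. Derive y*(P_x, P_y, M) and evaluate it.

y* = 21.3333

This is Cobb-Douglas in (x−10, y−4): tangency gives 2/3·P_y·(y−4) = 1/3·P_x·(x−10).
Substituting into the budget: x* = 10 + 2/3·(M − 10·P_x − 4·P_y)/P_x, and y* = 4 + 1/3·(…)/P_y.
Discretionary income = 304 − 10·8 − 4·4 = 208; y* = 4 + 1/3·208/4 = 21.3333.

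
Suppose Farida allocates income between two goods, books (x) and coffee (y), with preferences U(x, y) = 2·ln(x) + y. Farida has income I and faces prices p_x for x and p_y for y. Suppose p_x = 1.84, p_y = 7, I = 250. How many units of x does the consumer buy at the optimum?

MU_x = 2/x, MU_y = 1. Tangency: 2/x = p_x/p_y.
So x*(p_x,p_y) = 2·p_y/p_x, independent of income; and y* = (I − 2·p_y)/p_y.
At the given prices: x* = 2·7/1.84 = 7.6087.

x* = 7.6087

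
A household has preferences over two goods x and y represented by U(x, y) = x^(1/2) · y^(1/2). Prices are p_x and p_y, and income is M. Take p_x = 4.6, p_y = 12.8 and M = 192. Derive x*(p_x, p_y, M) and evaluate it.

x* = 20.8696

The MRS is y/x. Set MRS = p_x/p_y.
Rearranging, p_y·y = p_x·x. Substituting into the budget gives p_x·x·(1 + 1) = M.
Demand: x*(p_x,p_y,M) = 0.5·M/p_x and y* = 0.5·M/p_y.
At p_x=4.6, p_y=12.8, M=192: x* = 0.5·192/4.6 = 20.8696.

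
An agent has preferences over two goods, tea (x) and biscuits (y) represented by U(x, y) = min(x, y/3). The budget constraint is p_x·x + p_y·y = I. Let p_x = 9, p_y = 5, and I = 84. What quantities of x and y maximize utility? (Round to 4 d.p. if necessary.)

With perfect complements, no substitution: consume in ratio x:y = 1:3.
Budget: p_x·x + p_y·3·x = I, so (p_x + 3·p_y)·x = I.
Demand: x*(p_x,p_y,I) = I/(p_x + 3·p_y), y* = 3·I/(p_x + 3·p_y).
Here 9 + 3·5 = 24, giving x* = 3.5 and y* = 10.5.

x* = 3.5, y* = 10.5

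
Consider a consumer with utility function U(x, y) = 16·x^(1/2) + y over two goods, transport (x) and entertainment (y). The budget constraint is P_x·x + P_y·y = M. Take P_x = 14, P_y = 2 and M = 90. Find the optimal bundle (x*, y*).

x* = 1.3061, y* = 35.8571

Set MRS = P_x/P_y: 8·x^(−1/2) = P_x/P_y.
Thus x* = (8·P_y/P_x)² — independent of M — with the rest of income spent on y.
Plugging in: x* = (8·2/14)² = 1.3061, y* = 35.8571.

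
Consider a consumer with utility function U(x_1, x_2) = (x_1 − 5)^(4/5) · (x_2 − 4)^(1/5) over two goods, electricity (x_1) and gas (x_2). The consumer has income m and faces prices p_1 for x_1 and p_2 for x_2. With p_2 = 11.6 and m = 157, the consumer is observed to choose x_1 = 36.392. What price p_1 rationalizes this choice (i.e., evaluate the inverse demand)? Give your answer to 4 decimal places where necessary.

p_1 = 2.5

This is Cobb-Douglas in (x_1−5, x_2−4): tangency gives 0.8·p_2·(x_2−4) = 0.2·p_1·(x_1−5).
Substituting into the budget: x_1* = 5 + 0.8·(m − 5·p_1 − 4·p_2)/p_1, and x_2* = 4 + 0.2·(…)/p_2.
Set x_1* = 36.392 in the demand function and solve for p_1: p_1 = 2.5.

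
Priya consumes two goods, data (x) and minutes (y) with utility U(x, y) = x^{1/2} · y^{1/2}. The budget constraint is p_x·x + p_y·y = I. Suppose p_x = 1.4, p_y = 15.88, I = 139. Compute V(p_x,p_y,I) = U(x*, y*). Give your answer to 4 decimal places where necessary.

V = 14.7399

The MRS is y/x. Set MRS = p_x/p_y.
So 0.5·p_y·y = 0.5·p_x·x; combined with the budget, a share 0.5 of income goes to x.
Demand: x*(p_x,p_y,I) = 0.5·I/p_x and y* = 0.5·I/p_y.
At p_x=1.4, p_y=15.88, I=139: x* = 0.5·139/1.4 = 49.6429, y* = 4.3766.
Utility at the optimum: U(49.6429, 4.3766) = 14.7399.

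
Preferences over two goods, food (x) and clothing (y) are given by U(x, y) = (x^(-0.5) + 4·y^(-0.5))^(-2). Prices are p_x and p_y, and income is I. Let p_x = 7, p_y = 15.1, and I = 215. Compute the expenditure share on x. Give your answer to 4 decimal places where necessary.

From the CES first-order condition, (1/4)·(y/x)^(1.5) = p_x/p_y.
Hence y/x = (4·p_x/p_y)^(1/(1.5)), i.e. raised to the 2/3 power.
With the ratio pinned down, the budget gives x* = I/(p_x + p_y·(y/x)) and y* = (y/x)·x*.
Numerically y/x = 1.509341, so x* = 215/(7 + 15.1·1.509341) = 7.2169 and y* = 1.509341·7.2169 = 10.8928.
Expenditure on x: 7·7.2169 = 50.5185; share = 0.235.

share on x = 0.235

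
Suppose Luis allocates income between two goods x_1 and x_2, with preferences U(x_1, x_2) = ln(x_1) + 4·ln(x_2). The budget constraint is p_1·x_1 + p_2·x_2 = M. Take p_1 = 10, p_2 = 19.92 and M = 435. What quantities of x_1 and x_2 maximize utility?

MU_x_1/MU_x_2 = (x_2)/(4·x_1); tangency sets this equal to p_1/p_2.
So p_2·x_2 = 4·p_1·x_1; combined with the budget, a share 0.2 of income goes to x_1.
Demand: x_1*(p_1,p_2,M) = 0.2·M/p_1 and x_2* = 0.8·M/p_2.
At p_1=10, p_2=19.92, M=435: x_1* = 0.2·435/10 = 8.7, x_2* = 17.4699.

x_1* = 8.7, x_2* = 17.4699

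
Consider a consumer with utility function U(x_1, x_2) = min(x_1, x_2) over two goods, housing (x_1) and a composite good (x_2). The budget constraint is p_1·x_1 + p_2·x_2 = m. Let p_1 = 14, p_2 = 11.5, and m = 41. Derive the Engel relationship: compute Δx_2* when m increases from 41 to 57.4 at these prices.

Leontief preferences: the optimum is at the kink where x_1/1 = x_2/1, i.e. x_2 = x_1.
Budget: p_1·x_1 + p_2·x_1 = m, so (p_1 + p_2)·x_1 = m.
Demand: x_1*(p_1,p_2,m) = m/(p_1 + p_2), x_2* = m/(p_1 + p_2).
Here 14 + 11.5 = 25.5, giving x_2* = 1.6078.
At m' = 57.4: x_2* = 2.251. Change: 2.251 − 1.6078 = 0.6431.

Δx_2* = 0.6431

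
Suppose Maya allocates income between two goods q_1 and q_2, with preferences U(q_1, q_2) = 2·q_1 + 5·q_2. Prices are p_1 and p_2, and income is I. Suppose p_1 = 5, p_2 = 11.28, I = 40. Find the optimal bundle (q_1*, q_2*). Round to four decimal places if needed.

Perfect substitutes: compare marginal utility per dollar. 2/p_1 vs 5/p_2 → 0.4 vs 0.4433.
q_2 gives more utility per dollar, so spend all income on q_2: q_2* = I/p_2, q_1* = 0.
Numerically: q_1* = 0, q_2* = 3.5461.

q_1* = 0, q_2* = 3.5461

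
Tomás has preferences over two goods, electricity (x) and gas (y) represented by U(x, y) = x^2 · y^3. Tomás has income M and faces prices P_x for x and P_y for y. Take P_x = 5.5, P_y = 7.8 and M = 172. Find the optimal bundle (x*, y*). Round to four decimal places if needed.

Demand: x*(P_x,P_y,M) = 0.4·M/P_x and y* = 0.6·M/P_y.
At P_x=5.5, P_y=7.8, M=172: x* = 0.4·172/5.5 = 12.5091, y* = 13.2308.

x* = 12.5091, y* = 13.2308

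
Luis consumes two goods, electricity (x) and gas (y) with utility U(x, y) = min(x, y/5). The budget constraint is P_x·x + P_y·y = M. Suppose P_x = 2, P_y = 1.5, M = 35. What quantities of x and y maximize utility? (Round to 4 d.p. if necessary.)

With perfect complements, no substitution: consume in ratio x:y = 1:5.
Budget: P_x·x + P_y·5·x = M, so (P_x + 5·P_y)·x = M.
Demand: x*(P_x,P_y,M) = M/(P_x + 5·P_y), y* = 5·M/(P_x + 5·P_y).
Here 2 + 5·1.5 = 9.5, giving x* = 3.6842 and y* = 18.4211.

x* = 3.6842, y* = 18.4211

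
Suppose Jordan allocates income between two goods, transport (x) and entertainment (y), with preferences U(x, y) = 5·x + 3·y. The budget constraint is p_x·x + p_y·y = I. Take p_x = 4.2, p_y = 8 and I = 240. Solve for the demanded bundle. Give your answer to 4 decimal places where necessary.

x* = 57.1429, y* = 0

Perfect substitutes: compare marginal utility per dollar. 5/p_x vs 3/p_y → 1.1905 vs 0.375.
x gives more utility per dollar, so spend all income on x: x* = I/p_x, y* = 0.
Numerically: x* = 57.1429, y* = 0.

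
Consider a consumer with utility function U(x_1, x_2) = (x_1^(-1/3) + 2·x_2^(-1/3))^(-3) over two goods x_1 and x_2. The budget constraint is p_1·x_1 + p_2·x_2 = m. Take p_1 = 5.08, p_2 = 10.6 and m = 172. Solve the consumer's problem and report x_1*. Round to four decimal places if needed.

Numerically x_2/x_1 = 0.968704, so x_1* = 172/(5.08 + 10.6·0.968704) = 11.2065.

x_1* = 11.2065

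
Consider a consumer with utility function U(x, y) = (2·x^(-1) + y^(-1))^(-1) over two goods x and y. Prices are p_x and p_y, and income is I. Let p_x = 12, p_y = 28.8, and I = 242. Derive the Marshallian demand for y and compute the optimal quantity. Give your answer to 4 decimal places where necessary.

y* = 4.3928

MU_x ∝ 2·x^(-2), MU_y ∝ y^(-2), so MRS = 2·(y/x)^(2) = p_x/p_y.
Hence y/x = ((1/2)·p_x/p_y)^(1/(2)), i.e. raised to the 0.5 power.
With the ratio pinned down, the budget gives x* = I/(p_x + p_y·(y/x)) and y* = (y/x)·x*.
Numerically y/x = 0.456435, so x* = 242/(12 + 28.8·0.456435) = 9.624 and y* = 0.456435·9.624 = 4.3928.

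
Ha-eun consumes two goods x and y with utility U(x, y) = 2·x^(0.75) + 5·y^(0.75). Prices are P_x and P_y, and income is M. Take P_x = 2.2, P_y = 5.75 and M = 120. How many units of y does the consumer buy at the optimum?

MU_x ∝ 2·x^(-0.25), MU_y ∝ 5·y^(-0.25), so MRS = (2/5)·(y/x)^(0.25) = P_x/P_y.
Solve for the ratio: y/x = [(5/2)·P_x/P_y]^(4).
Substitute y = (y/x)·x into the budget: x* = M/(P_x + P_y·(y/x)).
Numerically y/x = 0.837104, so x* = 120/(2.2 + 5.75·0.837104) = 17.1102 and y* = 0.837104·17.1102 = 14.323.

y* = 14.323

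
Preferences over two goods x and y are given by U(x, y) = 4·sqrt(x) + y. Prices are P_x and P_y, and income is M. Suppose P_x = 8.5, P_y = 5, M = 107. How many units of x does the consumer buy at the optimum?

Utility is quasi-linear in y; the FOC for x is 2/√x = P_x/P_y.
Thus x* = (2·P_y/P_x)² — independent of M — with the rest of income spent on y.
Plugging in: x* = (2·5/8.5)² = 1.3841.

x* = 1.3841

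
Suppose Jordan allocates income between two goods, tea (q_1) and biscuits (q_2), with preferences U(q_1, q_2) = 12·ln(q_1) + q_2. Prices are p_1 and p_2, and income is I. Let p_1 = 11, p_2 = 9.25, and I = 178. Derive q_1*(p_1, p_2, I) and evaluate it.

q_1* = 10.0909

At the given prices: q_1* = 12·9.25/11 = 10.0909.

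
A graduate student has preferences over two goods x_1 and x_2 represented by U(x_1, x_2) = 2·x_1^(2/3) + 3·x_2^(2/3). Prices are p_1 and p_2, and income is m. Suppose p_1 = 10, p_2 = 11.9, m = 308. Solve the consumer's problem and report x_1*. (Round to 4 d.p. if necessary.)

With the ratio pinned down, the budget gives x_1* = m/(p_1 + p_2·(x_2/x_1)) and x_2* = (x_2/x_1)·x_1*.
Numerically x_2/x_1 = 2.002778, so x_1* = 308/(10 + 11.9·2.002778) = 9.1035.

x_1* = 9.1035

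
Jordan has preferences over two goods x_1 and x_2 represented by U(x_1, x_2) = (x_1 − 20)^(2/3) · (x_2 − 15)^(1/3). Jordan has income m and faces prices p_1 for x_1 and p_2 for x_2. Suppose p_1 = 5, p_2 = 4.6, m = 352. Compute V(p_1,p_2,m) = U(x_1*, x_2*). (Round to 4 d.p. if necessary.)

Substituting into the budget: x_1* = 20 + 2/3·(m − 20·p_1 − 15·p_2)/p_1, and x_2* = 15 + 1/3·(…)/p_2.
Discretionary income = 352 − 20·5 − 15·4.6 = 183; x_1* = 20 + 2/3·183/5 = 44.4; x_2* = 15 + 1/3·183/4.6 = 28.2609.
Utility at the optimum: U(44.4, 28.2609) = 19.9121.

V = 19.9121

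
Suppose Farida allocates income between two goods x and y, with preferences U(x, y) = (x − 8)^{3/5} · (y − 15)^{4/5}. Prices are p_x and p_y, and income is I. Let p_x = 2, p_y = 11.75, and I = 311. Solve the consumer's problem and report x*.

This is Cobb-Douglas in (x−8, y−15): tangency gives 0.6·p_y·(y−15) = 0.8·p_x·(x−8).
After buying the subsistence bundle (8, 15), a share 3/7 of the remaining income goes to x: x* = 8 + 3/7·(I − 8p_x − 15p_y)/p_x.
Discretionary income = 311 − 8·2 − 15·11.75 = 118.75; x* = 8 + 3/7·118.75/2 = 33.4464.

x* = 33.4464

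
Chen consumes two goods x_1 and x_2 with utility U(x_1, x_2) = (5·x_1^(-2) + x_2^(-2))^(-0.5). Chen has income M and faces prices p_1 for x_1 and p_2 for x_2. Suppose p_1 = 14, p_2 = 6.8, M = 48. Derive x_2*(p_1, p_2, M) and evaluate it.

With the ratio pinned down, the budget gives x_1* = M/(p_1 + p_2·(x_2/x_1)) and x_2* = (x_2/x_1)·x_1*.
Numerically x_2/x_1 = 0.74396, so x_1* = 48/(14 + 6.8·0.74396) = 2.5185 and x_2* = 0.74396·2.5185 = 1.8737.

x_2* = 1.8737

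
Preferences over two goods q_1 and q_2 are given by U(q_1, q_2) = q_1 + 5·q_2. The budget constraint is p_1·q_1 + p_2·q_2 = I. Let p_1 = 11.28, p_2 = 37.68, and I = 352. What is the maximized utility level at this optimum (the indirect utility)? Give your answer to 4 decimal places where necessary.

V = 46.7091

Linear utility — the consumer picks whichever good has higher MU/price: 1/11.28 = 0.0887 vs 5/37.68 = 0.1327.
q_2 gives more utility per dollar, so spend all income on q_2: q_2* = I/p_2, q_1* = 0.
Numerically: q_1* = 0, q_2* = 9.3418.
Utility at the optimum: U(0, 9.3418) = 46.7091.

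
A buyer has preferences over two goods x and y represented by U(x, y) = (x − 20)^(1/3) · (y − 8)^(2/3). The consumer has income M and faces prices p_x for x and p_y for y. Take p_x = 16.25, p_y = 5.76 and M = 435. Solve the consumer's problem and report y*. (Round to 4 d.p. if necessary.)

y* = 15.3981

This is Cobb-Douglas in (x−20, y−8): tangency gives 1/3·p_y·(y−8) = 2/3·p_x·(x−20).
After buying the subsistence bundle (20, 8), a share 1/3 of the remaining income goes to x: x* = 20 + 1/3·(M − 20p_x − 8p_y)/p_x.
Discretionary income = 435 − 20·16.25 − 8·5.76 = 63.92; y* = 8 + 2/3·63.92/5.76 = 15.3981.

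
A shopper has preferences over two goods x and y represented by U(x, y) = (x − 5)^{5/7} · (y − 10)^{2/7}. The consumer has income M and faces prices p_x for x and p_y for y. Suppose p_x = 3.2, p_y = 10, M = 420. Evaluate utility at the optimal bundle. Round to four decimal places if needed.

This is Cobb-Douglas in (x−5, y−10): tangency gives 5/7·p_y·(y−10) = 2/7·p_x·(x−5).
After buying the subsistence bundle (5, 10), a share 5/7 of the remaining income goes to x: x* = 5 + 5/7·(M − 5p_x − 10p_y)/p_x.
Discretionary income = 420 − 5·3.2 − 10·10 = 304; x* = 5 + 5/7·304/3.2 = 72.8571; y* = 10 + 2/7·304/10 = 18.6857.
Utility at the optimum: U(72.8571, 18.6857) = 37.7149.

V = 37.7149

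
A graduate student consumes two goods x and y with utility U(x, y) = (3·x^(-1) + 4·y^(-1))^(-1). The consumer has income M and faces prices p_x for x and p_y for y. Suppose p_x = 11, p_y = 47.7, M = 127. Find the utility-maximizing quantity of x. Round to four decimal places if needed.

x* = 3.3912

From the CES first-order condition, (3/4)·(y/x)^(2) = p_x/p_y.
Hence y/x = ((4/3)·p_x/p_y)^(1/(2)), i.e. raised to the 0.5 power.
Substitute y = (y/x)·x into the budget: x* = M/(p_x + p_y·(y/x)).
Numerically y/x = 0.554506, so x* = 127/(11 + 47.7·0.554506) = 3.3912.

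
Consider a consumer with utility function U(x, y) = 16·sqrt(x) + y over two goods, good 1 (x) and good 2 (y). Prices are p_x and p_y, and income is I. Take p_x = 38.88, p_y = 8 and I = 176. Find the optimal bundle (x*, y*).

MU_x = 8/√x, MU_y = 1. Tangency: 8/√x = p_x/p_y.
Thus x* = (8·p_y/p_x)² — independent of I — with the rest of income spent on y.
Plugging in: x* = (8·8/38.88)² = 2.7096, y* = 8.8313.

x* = 2.7096, y* = 8.8313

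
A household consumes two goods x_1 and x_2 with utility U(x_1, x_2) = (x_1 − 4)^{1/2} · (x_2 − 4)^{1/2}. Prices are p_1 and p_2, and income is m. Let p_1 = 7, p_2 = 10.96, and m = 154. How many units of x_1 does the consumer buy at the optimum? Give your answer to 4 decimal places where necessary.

x_1* = 9.8686

Substituting into the budget: x_1* = 4 + 0.5·(m − 4·p_1 − 4·p_2)/p_1, and x_2* = 4 + 0.5·(…)/p_2.
Discretionary income = 154 − 4·7 − 4·10.96 = 82.16; x_1* = 4 + 0.5·82.16/7 = 9.8686.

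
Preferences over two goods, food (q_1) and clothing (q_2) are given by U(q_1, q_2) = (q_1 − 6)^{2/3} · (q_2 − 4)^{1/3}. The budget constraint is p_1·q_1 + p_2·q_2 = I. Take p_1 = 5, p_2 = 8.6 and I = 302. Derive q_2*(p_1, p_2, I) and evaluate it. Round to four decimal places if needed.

q_2* = 13.2093

MRS = 2·(q_2−4)/(q_1−6). Tangency with p_1/p_2 gives q_2−4 = (1/2)·(p_1/p_2)·(q_1−6).
After buying the subsistence bundle (6, 4), a share 2/3 of the remaining income goes to q_1: q_1* = 6 + 2/3·(I − 6p_1 − 4p_2)/p_1.
Discretionary income = 302 − 6·5 − 4·8.6 = 237.6; q_2* = 4 + 1/3·237.6/8.6 = 13.2093.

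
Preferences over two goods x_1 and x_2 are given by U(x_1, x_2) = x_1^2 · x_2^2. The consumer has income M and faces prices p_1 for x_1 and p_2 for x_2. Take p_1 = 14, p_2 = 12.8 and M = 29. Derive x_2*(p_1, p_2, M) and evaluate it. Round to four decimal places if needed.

MU_x_1/MU_x_2 = (2·x_2)/(2·x_1); tangency sets this equal to p_1/p_2.
So 2·p_2·x_2 = 2·p_1·x_1; combined with the budget, a share 0.5 of income goes to x_1.
Demand: x_1*(p_1,p_2,M) = 0.5·M/p_1 and x_2* = 0.5·M/p_2.
At p_1=14, p_2=12.8, M=29: x_2* = 0.5·29/12.8 = 1.1328.

x_2* = 1.1328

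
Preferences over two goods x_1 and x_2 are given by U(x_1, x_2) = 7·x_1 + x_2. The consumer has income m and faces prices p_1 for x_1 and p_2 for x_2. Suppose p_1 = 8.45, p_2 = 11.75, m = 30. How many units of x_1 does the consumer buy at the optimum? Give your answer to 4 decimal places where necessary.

Perfect substitutes: compare marginal utility per dollar. 7/p_1 vs 1/p_2 → 0.8284 vs 0.0851.
x_1 gives more utility per dollar, so spend all income on x_1: x_1* = m/p_1, x_2* = 0.
Numerically: x_1* = 3.5503, x_2* = 0.

x_1* = 3.5503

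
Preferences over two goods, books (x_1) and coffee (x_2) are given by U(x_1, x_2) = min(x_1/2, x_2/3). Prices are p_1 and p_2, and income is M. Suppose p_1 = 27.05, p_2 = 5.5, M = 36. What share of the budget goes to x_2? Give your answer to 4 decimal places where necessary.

share on x_2 = 0.2337

Demand: x_1*(p_1,p_2,M) = 2·M/(2·p_1 + 3·p_2), x_2* = 3·M/(2·p_1 + 3·p_2).
Here 2·27.05 + 3·5.5 = 70.6, giving x_1* = 1.0198 and x_2* = 1.5297.
Expenditure on x_2: 5.5·1.5297 = 8.4136; share = 0.2337.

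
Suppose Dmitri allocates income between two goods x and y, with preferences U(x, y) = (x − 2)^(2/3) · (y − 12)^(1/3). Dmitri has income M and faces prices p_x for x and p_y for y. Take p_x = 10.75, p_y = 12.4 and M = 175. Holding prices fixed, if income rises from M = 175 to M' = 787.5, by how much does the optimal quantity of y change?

Let x' = x−2, y' = y−12. MRS = 2·y'/x' = p_x/p_y.
Substituting into the budget: x* = 2 + 2/3·(M − 2·p_x − 12·p_y)/p_x, and y* = 12 + 1/3·(…)/p_y.
Discretionary income = 175 − 2·10.75 − 12·12.4 = 4.7; y* = 12 + 1/3·4.7/12.4 = 12.1263.
At M' = 787.5: y* = 28.5914. Change: 28.5914 − 12.1263 = 16.4651.

Δy* = 16.4651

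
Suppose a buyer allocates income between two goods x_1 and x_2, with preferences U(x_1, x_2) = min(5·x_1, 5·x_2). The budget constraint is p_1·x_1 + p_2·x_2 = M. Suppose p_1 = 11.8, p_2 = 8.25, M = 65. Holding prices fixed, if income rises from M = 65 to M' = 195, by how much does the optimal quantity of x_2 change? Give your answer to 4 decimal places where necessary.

With perfect complements, no substitution: consume in ratio x_1:x_2 = 5:5.
Budget: p_1·x_1 + p_2·x_1 = M, so (5·p_1 + 5·p_2)·x_1 = 5·M.
Demand: x_1*(p_1,p_2,M) = 5·M/(5·p_1 + 5·p_2), x_2* = 5·M/(5·p_1 + 5·p_2).
Here 5·11.8 + 5·8.25 = 100.25, giving x_2* = 3.2419.
At M' = 195: x_2* = 9.7257. Change: 9.7257 − 3.2419 = 6.4838.

Δx_2* = 6.4838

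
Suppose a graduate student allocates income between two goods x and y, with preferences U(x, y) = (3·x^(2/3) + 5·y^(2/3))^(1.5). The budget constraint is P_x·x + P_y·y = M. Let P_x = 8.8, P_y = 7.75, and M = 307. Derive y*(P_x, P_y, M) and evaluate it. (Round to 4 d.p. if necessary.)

MU_x ∝ 3·x^(-1/3), MU_y ∝ 5·y^(-1/3), so MRS = (3/5)·(y/x)^(1/3) = P_x/P_y.
Hence y/x = ((5/3)·P_x/P_y)^(1/(1/3)), i.e. raised to the 3 power.
Substitute y = (y/x)·x into the budget: x* = M/(P_x + P_y·(y/x)).
Numerically y/x = 6.777806, so x* = 307/(8.8 + 7.75·6.777806) = 5.0059 and y* = 6.777806·5.0059 = 33.9288.

y* = 33.9288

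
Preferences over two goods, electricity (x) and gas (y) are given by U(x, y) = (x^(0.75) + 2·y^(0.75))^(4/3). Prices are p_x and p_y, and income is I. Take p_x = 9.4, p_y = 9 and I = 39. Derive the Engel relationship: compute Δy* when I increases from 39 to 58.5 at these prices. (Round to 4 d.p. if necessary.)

Δy* = 2.054

MU_x ∝ x^(-0.25), MU_y ∝ 2·y^(-0.25), so MRS = (1/2)·(y/x)^(0.25) = p_x/p_y.
Solve for the ratio: y/x = [2·p_x/p_y]^(4).
With the ratio pinned down, the budget gives x* = I/(p_x + p_y·(y/x)) and y* = (y/x)·x*.
Numerically y/x = 19.039755, so x* = 39/(9.4 + 9·19.039755) = 0.2158 and y* = 19.039755·0.2158 = 4.108.
At I' = 58.5: y* = 6.162. Change: 6.162 − 4.108 = 2.054.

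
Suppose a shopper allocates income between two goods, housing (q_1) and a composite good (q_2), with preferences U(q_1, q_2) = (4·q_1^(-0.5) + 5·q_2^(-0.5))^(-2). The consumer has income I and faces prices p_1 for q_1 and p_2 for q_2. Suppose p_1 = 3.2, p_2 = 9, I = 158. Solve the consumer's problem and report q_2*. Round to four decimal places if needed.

MU_q_1 ∝ 4·q_1^(-1.5), MU_q_2 ∝ 5·q_2^(-1.5), so MRS = (4/5)·(q_2/q_1)^(1.5) = p_1/p_2.
Hence q_2/q_1 = ((5/4)·p_1/p_2)^(1/(1.5)), i.e. raised to the 2/3 power.
Substitute q_2 = (q_2/q_1)·q_1 into the budget: q_1* = I/(p_1 + p_2·(q_2/q_1)).
Numerically q_2/q_1 = 0.582387, so q_1* = 158/(3.2 + 9·0.582387) = 18.7171 and q_2* = 0.582387·18.7171 = 10.9006.

q_2* = 10.9006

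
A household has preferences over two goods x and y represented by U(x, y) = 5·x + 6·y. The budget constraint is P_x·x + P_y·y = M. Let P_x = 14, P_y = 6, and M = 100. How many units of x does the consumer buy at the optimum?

Numerically: x* = 0, y* = 16.6667.

x* = 0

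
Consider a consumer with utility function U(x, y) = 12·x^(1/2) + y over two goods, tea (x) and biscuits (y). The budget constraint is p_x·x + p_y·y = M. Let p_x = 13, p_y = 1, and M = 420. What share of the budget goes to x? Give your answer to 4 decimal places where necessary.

share on x = 0.0066

Set MRS = p_x/p_y: 6·x^(−1/2) = p_x/p_y.
Solve: √x = 6·p_y/p_x, so x*(p_x,p_y) = (6·p_y/p_x)², and y* = (M − p_x·x*)/p_y.
Plugging in: x* = (6·1/13)² = 0.213, y* = 417.2308.
Expenditure on x: 13·0.213 = 2.7692; share = 0.0066.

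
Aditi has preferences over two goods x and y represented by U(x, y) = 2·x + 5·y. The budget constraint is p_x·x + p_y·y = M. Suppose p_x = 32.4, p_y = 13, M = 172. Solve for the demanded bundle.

x* = 0, y* = 13.2308

Perfect substitutes: compare marginal utility per dollar. 2/p_x vs 5/p_y → 0.0617 vs 0.3846.
y gives more utility per dollar, so spend all income on y: y* = M/p_y, x* = 0.
Numerically: x* = 0, y* = 13.2308.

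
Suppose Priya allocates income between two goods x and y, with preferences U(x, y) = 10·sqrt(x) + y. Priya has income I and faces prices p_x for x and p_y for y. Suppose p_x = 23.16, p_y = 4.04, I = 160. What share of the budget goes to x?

MU_x = 5/√x, MU_y = 1. Tangency: 5/√x = p_x/p_y.
Solve: √x = 5·p_y/p_x, so x*(p_x,p_y) = (5·p_y/p_x)², and y* = (I − p_x·x*)/p_y.
Plugging in: x* = (5·4.04/23.16)² = 0.7607, y* = 35.243.
Expenditure on x: 23.16·0.7607 = 17.6183; share = 0.1101.

share on x = 0.1101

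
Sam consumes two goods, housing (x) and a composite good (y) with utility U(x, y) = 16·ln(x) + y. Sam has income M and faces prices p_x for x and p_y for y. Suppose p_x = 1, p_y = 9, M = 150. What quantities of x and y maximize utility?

x* = 144, y* = 0.6667

So x*(p_x,p_y) = 16·p_y/p_x, independent of income; and y* = (M − 16·p_y)/p_y.
At the given prices: x* = 16·9/1 = 144, and y* = 0.6667.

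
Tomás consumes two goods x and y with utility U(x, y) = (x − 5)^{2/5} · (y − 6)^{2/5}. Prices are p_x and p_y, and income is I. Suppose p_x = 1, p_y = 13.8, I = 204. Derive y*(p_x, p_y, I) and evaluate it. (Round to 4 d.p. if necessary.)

y* = 10.2101

MRS = (y−6)/(x−5). Tangency with p_x/p_y gives y−6 = (p_x/p_y)·(x−5).
After buying the subsistence bundle (5, 6), a share 0.5 of the remaining income goes to x: x* = 5 + 0.5·(I − 5p_x − 6p_y)/p_x.
Discretionary income = 204 − 5·1 − 6·13.8 = 116.2; y* = 6 + 0.5·116.2/13.8 = 10.2101.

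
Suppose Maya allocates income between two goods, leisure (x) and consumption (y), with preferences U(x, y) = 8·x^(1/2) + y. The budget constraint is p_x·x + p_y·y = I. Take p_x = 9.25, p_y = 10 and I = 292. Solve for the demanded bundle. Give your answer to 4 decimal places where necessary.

x* = 18.6998, y* = 11.9027

Utility is quasi-linear in y; the FOC for x is 4/√x = p_x/p_y.
Thus x* = (4·p_y/p_x)² — independent of I — with the rest of income spent on y.
Plugging in: x* = (4·10/9.25)² = 18.6998, y* = 11.9027.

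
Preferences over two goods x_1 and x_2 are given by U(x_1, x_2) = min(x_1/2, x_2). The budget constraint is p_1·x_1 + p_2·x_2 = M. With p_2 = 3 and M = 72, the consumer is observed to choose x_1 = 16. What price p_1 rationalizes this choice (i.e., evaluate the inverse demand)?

Leontief preferences: the optimum is at the kink where x_1/2 = x_2/1, i.e. x_2 = (1/2)·x_1.
Budget: p_1·x_1 + p_2·(1/2)·x_1 = M, so (2·p_1 + p_2)·x_1 = 2·M.
Demand: x_1*(p_1,p_2,M) = 2·M/(2·p_1 + p_2), x_2* = M/(2·p_1 + p_2).
Set x_1* = 16 in the demand function and solve for p_1: p_1 = 3.

p_1 = 3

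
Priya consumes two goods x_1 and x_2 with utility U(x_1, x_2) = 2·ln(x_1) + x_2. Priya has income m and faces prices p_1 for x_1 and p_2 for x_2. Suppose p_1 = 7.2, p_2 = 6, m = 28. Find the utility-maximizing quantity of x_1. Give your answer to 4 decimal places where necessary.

So x_1*(p_1,p_2) = 2·p_2/p_1, independent of income; and x_2* = (m − 2·p_2)/p_2.
At the given prices: x_1* = 2·6/7.2 = 1.6667.

x_1* = 1.6667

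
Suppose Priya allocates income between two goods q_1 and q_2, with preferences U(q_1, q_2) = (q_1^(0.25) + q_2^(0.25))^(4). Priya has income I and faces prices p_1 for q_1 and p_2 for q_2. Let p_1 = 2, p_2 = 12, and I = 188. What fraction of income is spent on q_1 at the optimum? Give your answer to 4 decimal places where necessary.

share on q_1 = 0.645

MRS = MU_q_1/MU_q_2 = (q_2/q_1)^(0.75). Set equal to p_1/p_2.
Solve for the ratio: q_2/q_1 = [p_1/p_2]^(4/3).
With the ratio pinned down, the budget gives q_1* = I/(p_1 + p_2·(q_2/q_1)) and q_2* = (q_2/q_1)·q_1*.
Numerically q_2/q_1 = 0.09172, so q_1* = 188/(2 + 12·0.09172) = 60.6326 and q_2* = 0.09172·60.6326 = 5.5612.
Expenditure on q_1: 2·60.6326 = 121.2652; share = 0.645.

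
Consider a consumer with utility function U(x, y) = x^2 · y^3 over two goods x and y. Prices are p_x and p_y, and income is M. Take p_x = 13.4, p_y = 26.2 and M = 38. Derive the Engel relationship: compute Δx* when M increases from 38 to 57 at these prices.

MU_x/MU_y = (2·y)/(3·x); tangency sets this equal to p_x/p_y.
So 2·p_y·y = 3·p_x·x; combined with the budget, a share 0.4 of income goes to x.
Demand: x*(p_x,p_y,M) = 0.4·M/p_x and y* = 0.6·M/p_y.
At p_x=13.4, p_y=26.2, M=38: x* = 0.4·38/13.4 = 1.1343.
At M' = 57: x* = 1.7015. Change: 1.7015 − 1.1343 = 0.5672.

Δx* = 0.5672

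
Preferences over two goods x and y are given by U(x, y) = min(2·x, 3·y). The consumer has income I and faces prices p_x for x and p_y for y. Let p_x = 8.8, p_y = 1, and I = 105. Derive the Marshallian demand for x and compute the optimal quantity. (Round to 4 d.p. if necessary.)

Demand: x*(p_x,p_y,I) = 3·I/(3·p_x + 2·p_y), y* = 2·I/(3·p_x + 2·p_y).
Here 3·8.8 + 2·1 = 28.4, giving x* = 11.0915.

x* = 11.0915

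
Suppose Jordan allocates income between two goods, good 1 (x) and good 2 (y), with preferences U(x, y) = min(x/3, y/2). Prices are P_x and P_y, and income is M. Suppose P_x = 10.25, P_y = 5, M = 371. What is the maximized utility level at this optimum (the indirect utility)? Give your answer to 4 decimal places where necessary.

With perfect complements, no substitution: consume in ratio x:y = 3:2.
Budget: P_x·x + P_y·(2/3)·x = M, so (3·P_x + 2·P_y)·x = 3·M.
Demand: x*(P_x,P_y,M) = 3·M/(3·P_x + 2·P_y), y* = 2·M/(3·P_x + 2·P_y).
Here 3·10.25 + 2·5 = 40.75, giving x* = 27.3129 and y* = 18.2086.
Utility at the optimum: U(27.3129, 18.2086) = 9.1043.

V = 9.1043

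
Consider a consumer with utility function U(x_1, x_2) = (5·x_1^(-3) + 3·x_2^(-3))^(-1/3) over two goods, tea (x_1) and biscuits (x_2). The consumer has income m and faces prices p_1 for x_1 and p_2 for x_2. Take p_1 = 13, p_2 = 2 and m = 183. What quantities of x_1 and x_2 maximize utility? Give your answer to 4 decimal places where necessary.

x_1* = 11.5745, x_2* = 16.2656

From the CES first-order condition, (5/3)·(x_2/x_1)^(4) = p_1/p_2.
Hence x_2/x_1 = ((3/5)·p_1/p_2)^(1/(4)), i.e. raised to the 0.25 power.
Substitute x_2 = (x_2/x_1)·x_1 into the budget: x_1* = m/(p_1 + p_2·(x_2/x_1)).
Numerically x_2/x_1 = 1.405291, so x_1* = 183/(13 + 2·1.405291) = 11.5745 and x_2* = 1.405291·11.5745 = 16.2656.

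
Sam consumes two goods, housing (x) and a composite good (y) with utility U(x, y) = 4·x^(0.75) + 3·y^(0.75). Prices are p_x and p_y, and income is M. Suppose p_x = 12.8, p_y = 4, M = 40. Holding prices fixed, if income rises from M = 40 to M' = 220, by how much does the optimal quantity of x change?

Δx* = 1.237

From the CES first-order condition, (4/3)·(y/x)^(0.25) = p_x/p_y.
Hence y/x = ((3/4)·p_x/p_y)^(1/(0.25)), i.e. raised to the 4 power.
Substitute y = (y/x)·x into the budget: x* = M/(p_x + p_y·(y/x)).
Numerically y/x = 33.1776, so x* = 40/(12.8 + 4·33.1776) = 0.2749.
At M' = 220: x* = 1.5119. Change: 1.5119 − 0.2749 = 1.237.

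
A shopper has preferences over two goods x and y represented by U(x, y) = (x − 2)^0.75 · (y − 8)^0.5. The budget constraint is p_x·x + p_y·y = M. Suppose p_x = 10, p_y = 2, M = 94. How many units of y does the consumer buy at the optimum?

This is Cobb-Douglas in (x−2, y−8): tangency gives 0.75·p_y·(y−8) = 0.5·p_x·(x−2).
Substituting into the budget: x* = 2 + 0.6·(M − 2·p_x − 8·p_y)/p_x, and y* = 8 + 0.4·(…)/p_y.
Discretionary income = 94 − 2·10 − 8·2 = 58; y* = 8 + 0.4·58/2 = 19.6.

y* = 19.6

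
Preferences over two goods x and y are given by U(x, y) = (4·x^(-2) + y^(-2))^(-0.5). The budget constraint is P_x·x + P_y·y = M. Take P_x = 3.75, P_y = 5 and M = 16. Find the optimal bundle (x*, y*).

MU_x ∝ 4·x^(-3), MU_y ∝ y^(-3), so MRS = 4·(y/x)^(3) = P_x/P_y.
Hence y/x = ((1/4)·P_x/P_y)^(1/(3)), i.e. raised to the 1/3 power.
Substitute y = (y/x)·x into the budget: x* = M/(P_x + P_y·(y/x)).
Numerically y/x = 0.572357, so x* = 16/(3.75 + 5·0.572357) = 2.4199 and y* = 0.572357·2.4199 = 1.3851.

x* = 2.4199, y* = 1.3851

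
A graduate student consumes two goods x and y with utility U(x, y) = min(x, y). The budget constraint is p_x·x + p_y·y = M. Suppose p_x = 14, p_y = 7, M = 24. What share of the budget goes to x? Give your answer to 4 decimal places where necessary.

Here 14 + 7 = 21, giving x* = 1.1429 and y* = 1.1429.
Expenditure on x: 14·1.1429 = 16; share = 0.6667.

share on x = 0.6667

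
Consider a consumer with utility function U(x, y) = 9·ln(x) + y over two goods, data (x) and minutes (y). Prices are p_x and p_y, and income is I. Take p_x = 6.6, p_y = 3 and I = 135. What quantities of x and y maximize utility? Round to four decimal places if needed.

x* = 4.0909, y* = 36

MU_x = 9/x, MU_y = 1. Tangency: 9/x = p_x/p_y.
So x*(p_x,p_y) = 9·p_y/p_x, independent of income; and y* = (I − 9·p_y)/p_y.
At the given prices: x* = 9·3/6.6 = 4.0909, and y* = 36.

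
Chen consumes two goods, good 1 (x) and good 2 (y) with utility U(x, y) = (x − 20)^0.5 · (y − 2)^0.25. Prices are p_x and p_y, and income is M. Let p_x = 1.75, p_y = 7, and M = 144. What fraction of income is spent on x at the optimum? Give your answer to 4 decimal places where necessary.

share on x = 0.6829

This is Cobb-Douglas in (x−20, y−2): tangency gives 0.5·p_y·(y−2) = 0.25·p_x·(x−20).
After buying the subsistence bundle (20, 2), a share 2/3 of the remaining income goes to x: x* = 20 + 2/3·(M − 20p_x − 2p_y)/p_x.
Discretionary income = 144 − 20·1.75 − 2·7 = 95; x* = 20 + 2/3·95/1.75 = 56.1905; y* = 2 + 1/3·95/7 = 6.5238.
Expenditure on x: 1.75·56.1905 = 98.3333; share = 0.6829.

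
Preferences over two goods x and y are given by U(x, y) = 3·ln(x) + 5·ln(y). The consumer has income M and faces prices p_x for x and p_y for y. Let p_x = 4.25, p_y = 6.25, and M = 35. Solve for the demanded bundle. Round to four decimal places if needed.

x* = 3.0882, y* = 3.5

MU_x/MU_y = (3·y)/(5·x); tangency sets this equal to p_x/p_y.
Rearranging, p_y·y = (5/3)·p_x·x. Substituting into the budget gives p_x·x·(1 + (5/3)) = M.
Demand: x*(p_x,p_y,M) = 0.375·M/p_x and y* = 0.625·M/p_y.
At p_x=4.25, p_y=6.25, M=35: x* = 0.375·35/4.25 = 3.0882, y* = 3.5.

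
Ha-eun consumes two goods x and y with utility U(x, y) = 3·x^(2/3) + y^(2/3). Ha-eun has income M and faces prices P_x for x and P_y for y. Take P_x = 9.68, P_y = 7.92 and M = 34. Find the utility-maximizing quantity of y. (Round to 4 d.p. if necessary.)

y* = 0.2251

From the CES first-order condition, 3·(y/x)^(1/3) = P_x/P_y.
Solve for the ratio: y/x = [(1/3)·P_x/P_y]^(3).
With the ratio pinned down, the budget gives x* = M/(P_x + P_y·(y/x)) and y* = (y/x)·x*.
Numerically y/x = 0.067622, so x* = 34/(9.68 + 7.92·0.067622) = 3.3283 and y* = 0.067622·3.3283 = 0.2251.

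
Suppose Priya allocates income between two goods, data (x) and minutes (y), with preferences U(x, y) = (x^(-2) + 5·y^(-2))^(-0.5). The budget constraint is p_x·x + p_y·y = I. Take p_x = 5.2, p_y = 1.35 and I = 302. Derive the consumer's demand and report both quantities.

With the ratio pinned down, the budget gives x* = I/(p_x + p_y·(y/x)) and y* = (y/x)·x*.
Numerically y/x = 2.680484, so x* = 302/(5.2 + 1.35·2.680484) = 34.2456 and y* = 2.680484·34.2456 = 91.7948.

x* = 34.2456, y* = 91.7948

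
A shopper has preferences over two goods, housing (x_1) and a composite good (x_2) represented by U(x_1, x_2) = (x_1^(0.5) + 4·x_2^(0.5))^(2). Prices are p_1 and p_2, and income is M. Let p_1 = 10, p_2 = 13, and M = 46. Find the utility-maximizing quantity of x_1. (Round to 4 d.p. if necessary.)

x_1* = 0.3457

With the ratio pinned down, the budget gives x_1* = M/(p_1 + p_2·(x_2/x_1)) and x_2* = (x_2/x_1)·x_1*.
Numerically x_2/x_1 = 9.467456, so x_1* = 46/(10 + 13·9.467456) = 0.3457.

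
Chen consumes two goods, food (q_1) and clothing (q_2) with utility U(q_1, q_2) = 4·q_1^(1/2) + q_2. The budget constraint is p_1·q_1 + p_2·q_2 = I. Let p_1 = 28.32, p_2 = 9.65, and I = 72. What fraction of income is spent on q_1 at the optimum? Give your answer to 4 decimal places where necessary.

share on q_1 = 0.1827

MU_q_1 = 2/√q_1, MU_q_2 = 1. Tangency: 2/√q_1 = p_1/p_2.
Solve: √q_1 = 2·p_2/p_1, so q_1*(p_1,p_2) = (2·p_2/p_1)², and q_2* = (I − p_1·q_1*)/p_2.
Plugging in: q_1* = (2·9.65/28.32)² = 0.4644, q_2* = 6.0981.
Expenditure on q_1: 28.32·0.4644 = 13.1529; share = 0.1827.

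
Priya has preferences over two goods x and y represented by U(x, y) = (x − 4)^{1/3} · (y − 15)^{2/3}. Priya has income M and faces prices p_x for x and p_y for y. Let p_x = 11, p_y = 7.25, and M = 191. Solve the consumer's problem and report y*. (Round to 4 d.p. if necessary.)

This is Cobb-Douglas in (x−4, y−15): tangency gives 1/3·p_y·(y−15) = 2/3·p_x·(x−4).
After buying the subsistence bundle (4, 15), a share 1/3 of the remaining income goes to x: x* = 4 + 1/3·(M − 4p_x − 15p_y)/p_x.
Discretionary income = 191 − 4·11 − 15·7.25 = 38.25; y* = 15 + 2/3·38.25/7.25 = 18.5172.

y* = 18.5172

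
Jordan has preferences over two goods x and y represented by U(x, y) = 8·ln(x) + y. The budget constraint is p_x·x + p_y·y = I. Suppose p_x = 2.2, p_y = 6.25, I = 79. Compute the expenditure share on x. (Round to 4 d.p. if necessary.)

share on x = 0.6329

Set MRS = p_x/p_y: (8/x)/1 = p_x/p_y.
So x*(p_x,p_y) = 8·p_y/p_x, independent of income; and y* = (I − 8·p_y)/p_y.
At the given prices: x* = 8·6.25/2.2 = 22.7273, and y* = 4.64.
Expenditure on x: 2.2·22.7273 = 50; share = 0.6329.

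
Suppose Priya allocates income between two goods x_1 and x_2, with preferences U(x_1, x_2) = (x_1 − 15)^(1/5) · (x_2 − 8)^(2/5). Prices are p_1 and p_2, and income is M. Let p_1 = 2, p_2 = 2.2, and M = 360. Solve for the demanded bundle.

Substituting into the budget: x_1* = 15 + 1/3·(M − 15·p_1 − 8·p_2)/p_1, and x_2* = 8 + 2/3·(…)/p_2.
Discretionary income = 360 − 15·2 − 8·2.2 = 312.4; x_1* = 15 + 1/3·312.4/2 = 67.0667; x_2* = 8 + 2/3·312.4/2.2 = 102.6667.

x_1* = 67.0667, x_2* = 102.6667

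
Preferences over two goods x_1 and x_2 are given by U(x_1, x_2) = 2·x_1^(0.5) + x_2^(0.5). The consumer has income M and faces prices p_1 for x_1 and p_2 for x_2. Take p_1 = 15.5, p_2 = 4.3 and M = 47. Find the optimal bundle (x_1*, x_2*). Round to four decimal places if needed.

MRS = MU_x_1/MU_x_2 = 2·(x_2/x_1)^(0.5). Set equal to p_1/p_2.
Solve for the ratio: x_2/x_1 = [(1/2)·p_1/p_2]^(2).
With the ratio pinned down, the budget gives x_1* = M/(p_1 + p_2·(x_2/x_1)) and x_2* = (x_2/x_1)·x_1*.
Numerically x_2/x_1 = 3.248378, so x_1* = 47/(15.5 + 4.3·3.248378) = 1.5949 and x_2* = 3.248378·1.5949 = 5.181.

x_1* = 1.5949, x_2* = 5.181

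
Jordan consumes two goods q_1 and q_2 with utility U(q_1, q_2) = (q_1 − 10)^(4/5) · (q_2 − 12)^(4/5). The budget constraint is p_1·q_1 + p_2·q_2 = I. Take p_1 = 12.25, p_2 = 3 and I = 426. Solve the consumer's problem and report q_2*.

q_2* = 56.5833

MRS = (q_2−12)/(q_1−10). Tangency with p_1/p_2 gives q_2−12 = (p_1/p_2)·(q_1−10).
Substituting into the budget: q_1* = 10 + 0.5·(I − 10·p_1 − 12·p_2)/p_1, and q_2* = 12 + 0.5·(…)/p_2.
Discretionary income = 426 − 10·12.25 − 12·3 = 267.5; q_2* = 12 + 0.5·267.5/3 = 56.5833.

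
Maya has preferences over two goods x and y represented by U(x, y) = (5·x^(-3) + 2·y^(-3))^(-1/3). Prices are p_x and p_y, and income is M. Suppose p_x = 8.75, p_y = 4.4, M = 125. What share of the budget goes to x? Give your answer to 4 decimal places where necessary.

share on x = 0.678

MU_x ∝ 5·x^(-4), MU_y ∝ 2·y^(-4), so MRS = (5/2)·(y/x)^(4) = p_x/p_y.
Hence y/x = ((2/5)·p_x/p_y)^(1/(4)), i.e. raised to the 0.25 power.
With the ratio pinned down, the budget gives x* = M/(p_x + p_y·(y/x)) and y* = (y/x)·x*.
Numerically y/x = 0.944395, so x* = 125/(8.75 + 4.4·0.944395) = 9.6859 and y* = 0.944395·9.6859 = 9.1473.
Expenditure on x: 8.75·9.6859 = 84.7517; share = 0.678.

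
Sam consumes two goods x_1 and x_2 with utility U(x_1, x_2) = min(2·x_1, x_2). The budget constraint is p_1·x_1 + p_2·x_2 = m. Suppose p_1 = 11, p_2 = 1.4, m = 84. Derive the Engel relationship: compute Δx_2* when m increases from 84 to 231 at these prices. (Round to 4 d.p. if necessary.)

Δx_2* = 21.3043

With perfect complements, no substitution: consume in ratio x_1:x_2 = 1:2.
Budget: p_1·x_1 + p_2·2·x_1 = m, so (p_1 + 2·p_2)·x_1 = m.
Demand: x_1*(p_1,p_2,m) = m/(p_1 + 2·p_2), x_2* = 2·m/(p_1 + 2·p_2).
Here 11 + 2·1.4 = 13.8, giving x_2* = 12.1739.
At m' = 231: x_2* = 33.4783. Change: 33.4783 − 12.1739 = 21.3043.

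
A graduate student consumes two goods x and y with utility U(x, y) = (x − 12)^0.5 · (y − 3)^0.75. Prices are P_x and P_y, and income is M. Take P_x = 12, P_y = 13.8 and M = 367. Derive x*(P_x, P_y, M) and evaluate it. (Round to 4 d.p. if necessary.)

MRS = (2/3)·(y−3)/(x−12). Tangency with P_x/P_y gives y−3 = (3/2)·(P_x/P_y)·(x−12).
Substituting into the budget: x* = 12 + 0.4·(M − 12·P_x − 3·P_y)/P_x, and y* = 3 + 0.6·(…)/P_y.
Discretionary income = 367 − 12·12 − 3·13.8 = 181.6; x* = 12 + 0.4·181.6/12 = 18.0533.

x* = 18.0533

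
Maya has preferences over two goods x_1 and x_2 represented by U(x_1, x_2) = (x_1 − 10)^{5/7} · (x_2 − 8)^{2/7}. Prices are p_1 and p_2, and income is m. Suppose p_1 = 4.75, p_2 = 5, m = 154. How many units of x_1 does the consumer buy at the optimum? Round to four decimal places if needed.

Discretionary income = 154 − 10·4.75 − 8·5 = 66.5; x_1* = 10 + 5/7·66.5/4.75 = 20.

x_1* = 20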